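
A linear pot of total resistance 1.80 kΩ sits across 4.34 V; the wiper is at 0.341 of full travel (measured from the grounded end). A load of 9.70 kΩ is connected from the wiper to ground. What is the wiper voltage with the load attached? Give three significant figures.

The wiper splits the pot into (1−α)R = 1186 Ω above and αR = 613.8 Ω below.
Lower section ‖ load = 577.3 Ω.
V_wiper = 4.34 × 577.3/(1186 + 577.3) = 1.42 V.

V ≈ 1.42 V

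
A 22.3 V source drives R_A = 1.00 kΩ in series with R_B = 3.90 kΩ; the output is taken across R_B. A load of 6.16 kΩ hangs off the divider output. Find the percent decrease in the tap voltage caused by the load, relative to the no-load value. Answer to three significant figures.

Unloaded V = 22.3 × 3.90/4.900 = 17.749 V.
Loaded: R_B‖R_L = 2.388 kΩ, giving V = 22.3 × 2.388/3.388 = 15.718 V.
Drop = (17.749 − 15.718) / 17.749 = 11.4 %.

11.4 %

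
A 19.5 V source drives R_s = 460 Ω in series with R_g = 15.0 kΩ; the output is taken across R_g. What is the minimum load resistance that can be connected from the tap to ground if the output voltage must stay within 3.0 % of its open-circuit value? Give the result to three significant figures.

Output resistance R_th = R_s‖R_g = (460 × 15000)/15460 = 446.3 Ω.
The fractional drop is R_th/(R_th + R_L); requiring this ≤ 0.0300 gives R_L ≥ R_th(1/0.0300 − 1) = 446.3 × 32.33 = 14.4 kΩ.

R_L(min) ≈ 14.4 kΩ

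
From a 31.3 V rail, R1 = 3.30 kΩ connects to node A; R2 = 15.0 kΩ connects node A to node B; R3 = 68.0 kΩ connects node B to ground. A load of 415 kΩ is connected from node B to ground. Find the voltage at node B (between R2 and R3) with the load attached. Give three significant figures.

At node B, R3 is in parallel with the load: R3‖R_L = 58.43 kΩ.
Below node A the resistance is R2 + (R3‖R_L) = 73.43 kΩ, so V_A = 31.3 × 73.43/76.73 = 29.95 V.
Then V_B = V_A × (R3‖R_L)/(R2 + R3‖R_L) = 29.95 × 58.43/73.43 = 23.8 V.

V ≈ 23.8 V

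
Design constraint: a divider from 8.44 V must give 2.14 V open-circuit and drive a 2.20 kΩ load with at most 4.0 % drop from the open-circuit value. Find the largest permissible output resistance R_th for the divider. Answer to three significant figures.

Loading drop = R_th/(R_th + R_L) ≤ 0.0400, so R_th ≤ R_L · ε/(1−ε) = 2.20 kΩ × 0.0400/0.9600 = 91.7 Ω.

R_th ≤ 91.7 Ω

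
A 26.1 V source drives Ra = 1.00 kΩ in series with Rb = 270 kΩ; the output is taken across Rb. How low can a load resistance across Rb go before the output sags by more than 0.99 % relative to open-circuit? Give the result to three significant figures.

Output resistance R_th = Ra‖Rb = (1000 × 270000)/271000 = 996.3 Ω.
The fractional drop is R_th/(R_th + R_L); requiring this ≤ 0.00990 gives R_L ≥ R_th(1/0.00990 − 1) = 996.3 × 100.0 = 99.6 kΩ.

R_L(min) ≈ 99.6 kΩ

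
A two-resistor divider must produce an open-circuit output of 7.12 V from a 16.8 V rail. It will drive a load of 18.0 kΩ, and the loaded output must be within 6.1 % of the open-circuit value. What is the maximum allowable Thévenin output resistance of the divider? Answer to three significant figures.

Loading drop = R_th/(R_th + R_L) ≤ 0.0610, so R_th ≤ R_L · ε/(1−ε) = 18.0 kΩ × 0.0610/0.9390 = 1.17 kΩ.

R_th ≤ 1.17 kΩ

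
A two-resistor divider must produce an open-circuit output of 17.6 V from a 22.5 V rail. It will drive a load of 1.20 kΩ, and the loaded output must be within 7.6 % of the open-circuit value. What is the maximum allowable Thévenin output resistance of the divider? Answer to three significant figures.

Loading drop = R_th/(R_th + R_L) ≤ 0.0760, so R_th ≤ R_L · ε/(1−ε) = 1.20 kΩ × 0.0760/0.9240 = 98.7 Ω.
(Any R1, R2 with R2/(R1+R2) = 0.782 and R1‖R2 ≤ 98.7 Ω will meet the spec.)

R_th ≤ 98.7 Ω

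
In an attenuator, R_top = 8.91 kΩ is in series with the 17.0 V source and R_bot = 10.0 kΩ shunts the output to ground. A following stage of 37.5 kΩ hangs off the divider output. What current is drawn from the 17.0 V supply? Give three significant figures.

I ≈ 1.01 mA

R_bot‖R_L = 7.895 kΩ, so the source sees R_top + R_bot‖R_L = 16.80 kΩ.
I = 17.0 V / 16.80 kΩ = 1.01 mA.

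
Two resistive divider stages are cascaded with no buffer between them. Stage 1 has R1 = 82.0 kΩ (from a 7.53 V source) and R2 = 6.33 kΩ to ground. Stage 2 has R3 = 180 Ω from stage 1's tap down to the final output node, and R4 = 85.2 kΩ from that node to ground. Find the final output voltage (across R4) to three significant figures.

V_out ≈ 0.504 V

Stage 2 presents R3+R4 = 85380 Ω as a load on stage 1's tap.
Stage 1's lower leg becomes R2‖(R3+R4) = 5893 Ω, so V_mid = 7.53 × 5893/87890 = 0.5049 V.
Stage 2 is itself unloaded: V_out = V_mid × R4/(R3+R4) = 0.5049 × 85200/85380 = 0.504 V.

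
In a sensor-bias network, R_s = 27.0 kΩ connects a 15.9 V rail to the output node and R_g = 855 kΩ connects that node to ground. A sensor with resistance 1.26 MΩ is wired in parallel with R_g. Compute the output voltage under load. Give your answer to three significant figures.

The load sits in parallel with R_g: R_g‖R_L = (855 × 1260) / (855 + 1260) = 509.4 kΩ.
V_out = 15.9 × 509.4 / (27.0 + 509.4) = 15.9 × 509.4/536.4 = 15.1 V.

V_out ≈ 15.1 V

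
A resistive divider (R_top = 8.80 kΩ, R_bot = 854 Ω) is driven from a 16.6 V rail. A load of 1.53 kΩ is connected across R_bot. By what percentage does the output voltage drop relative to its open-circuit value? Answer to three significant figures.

Unloaded V = 16.6 × 854/9654 = 1.468 V.
Loaded: R_bot‖R_L = 548.1 Ω, giving V = 16.6 × 548.1/9348 = 0.9733 V.
Drop = (1.468 − 0.9733) / 1.468 = 33.7 %.

33.7 %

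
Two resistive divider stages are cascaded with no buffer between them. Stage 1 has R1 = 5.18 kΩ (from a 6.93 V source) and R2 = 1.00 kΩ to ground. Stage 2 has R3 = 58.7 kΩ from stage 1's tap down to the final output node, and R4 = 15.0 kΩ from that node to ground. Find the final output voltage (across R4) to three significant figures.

V_out ≈ 0.226 V

Stage 2 presents R3+R4 = 73.70 kΩ as a load on stage 1's tap.
Stage 1's lower leg becomes R2‖(R3+R4) = 0.9866 kΩ, so V_mid = 6.93 × 0.9866/6.167 = 1.109 V.
Stage 2 is itself unloaded: V_out = V_mid × R4/(R3+R4) = 1.109 × 15.0/73.70 = 0.226 V.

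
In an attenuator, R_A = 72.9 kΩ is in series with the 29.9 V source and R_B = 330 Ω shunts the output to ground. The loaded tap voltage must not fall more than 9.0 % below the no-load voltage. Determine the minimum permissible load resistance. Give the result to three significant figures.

Output resistance R_th = R_A‖R_B = (72900 × 330)/73230 = 328.5 Ω.
The fractional drop is R_th/(R_th + R_L); requiring this ≤ 0.0900 gives R_L ≥ R_th(1/0.0900 − 1) = 328.5 × 10.11 = 3.32 kΩ.

R_L(min) ≈ 3.32 kΩ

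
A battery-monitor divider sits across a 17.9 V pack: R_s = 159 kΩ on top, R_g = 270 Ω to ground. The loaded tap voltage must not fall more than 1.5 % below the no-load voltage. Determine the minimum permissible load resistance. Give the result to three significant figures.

Output resistance R_th = R_s‖R_g = (159000 × 270)/159300 = 269.5 Ω.
The fractional drop is R_th/(R_th + R_L); requiring this ≤ 0.0150 gives R_L ≥ R_th(1/0.0150 − 1) = 269.5 × 65.67 = 17.7 kΩ.

R_L(min) ≈ 17.7 kΩ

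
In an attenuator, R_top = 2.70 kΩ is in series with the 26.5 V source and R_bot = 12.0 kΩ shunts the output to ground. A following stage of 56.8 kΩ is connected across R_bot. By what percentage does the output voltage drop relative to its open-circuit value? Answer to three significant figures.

The divider's output (Thévenin) resistance is R_top‖R_bot = 2.204 kΩ.
Fractional drop under load = R_th/(R_th + R_L) = 2.204 / (2.204 + 56.8) = 0.03735.
So the output falls by 3.74 %.

3.74 %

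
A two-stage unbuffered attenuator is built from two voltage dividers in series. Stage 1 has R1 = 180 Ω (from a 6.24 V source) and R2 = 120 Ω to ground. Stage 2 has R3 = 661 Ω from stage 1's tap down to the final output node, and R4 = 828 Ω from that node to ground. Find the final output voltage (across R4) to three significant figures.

Stage 2 presents R3+R4 = 1489 Ω as a load on stage 1's tap.
Stage 1's lower leg becomes R2‖(R3+R4) = 111.1 Ω, so V_mid = 6.24 × 111.1/291.1 = 2.381 V.
Stage 2 is itself unloaded: V_out = V_mid × R4/(R3+R4) = 2.381 × 828/1489 = 1.32 V.

V_out ≈ 1.32 V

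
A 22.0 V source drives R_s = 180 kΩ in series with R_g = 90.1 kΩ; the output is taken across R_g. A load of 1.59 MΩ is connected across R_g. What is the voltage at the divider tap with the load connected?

The load sits in parallel with R_g: R_g‖R_L = (90.1 × 1590) / (90.1 + 1590) = 85.27 kΩ.
V_out = 22.0 × 85.27 / (180 + 85.27) = 22.0 × 85.27/265.3 = 7.07 V.

V_out ≈ 7.07 V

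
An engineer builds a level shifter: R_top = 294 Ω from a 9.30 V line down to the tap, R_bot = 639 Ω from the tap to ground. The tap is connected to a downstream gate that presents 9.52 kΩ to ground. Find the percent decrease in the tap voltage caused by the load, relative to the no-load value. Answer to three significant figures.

The divider's output (Thévenin) resistance is R_top‖R_bot = 201.4 Ω.
Fractional drop under load = R_th/(R_th + R_L) = 201.4 / (201.4 + 9520) = 0.02071.
So the output falls by 2.07 %.

2.07 %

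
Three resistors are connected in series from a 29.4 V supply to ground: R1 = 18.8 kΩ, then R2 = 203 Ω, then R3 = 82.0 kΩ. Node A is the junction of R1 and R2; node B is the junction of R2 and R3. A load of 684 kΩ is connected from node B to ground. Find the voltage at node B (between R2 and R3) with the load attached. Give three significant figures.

At node B, R3 is in parallel with the load: R3‖R_L = 73220 Ω.
Below node A the resistance is R2 + (R3‖R_L) = 73420 Ω, so V_A = 29.4 × 73420/92220 = 23.41 V.
Then V_B = V_A × (R3‖R_L)/(R2 + R3‖R_L) = 23.41 × 73220/73420 = 23.3 V.

V ≈ 23.3 V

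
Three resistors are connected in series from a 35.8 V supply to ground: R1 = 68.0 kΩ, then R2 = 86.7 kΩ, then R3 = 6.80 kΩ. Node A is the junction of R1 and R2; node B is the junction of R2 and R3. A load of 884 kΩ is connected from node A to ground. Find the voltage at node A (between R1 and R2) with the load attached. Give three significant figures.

Below node A the series string R2+R3 = 93.50 kΩ sits in parallel with the 884 kΩ load: 84.56 kΩ.
V_A = 35.8 × 84.56/(68.0 + 84.56) = 19.8 V.

V ≈ 19.8 V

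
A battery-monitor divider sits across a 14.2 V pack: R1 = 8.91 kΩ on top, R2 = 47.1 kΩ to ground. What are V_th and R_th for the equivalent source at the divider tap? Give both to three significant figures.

V_th = 11.9 V, R_th = 7.49 kΩ

V_th is the open-circuit tap voltage: 14.2 × 47.1/(8.91 + 47.1) = 11.9 V.
With the supply zeroed, R1 and R2 appear in parallel from the tap: R_th = R1‖R2 = (8.91 × 47.1)/56.01 = 7.49 kΩ.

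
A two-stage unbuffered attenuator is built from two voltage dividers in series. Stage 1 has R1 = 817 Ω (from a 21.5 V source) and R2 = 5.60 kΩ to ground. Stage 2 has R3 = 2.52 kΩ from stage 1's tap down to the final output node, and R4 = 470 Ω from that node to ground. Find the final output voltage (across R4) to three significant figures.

V_out ≈ 2.38 V

Stage 2 presents R3+R4 = 2990 Ω as a load on stage 1's tap.
Stage 1's lower leg becomes R2‖(R3+R4) = 1949 Ω, so V_mid = 21.5 × 1949/2766 = 15.15 V.
Stage 2 is itself unloaded: V_out = V_mid × R4/(R3+R4) = 15.15 × 470/2990 = 2.38 V.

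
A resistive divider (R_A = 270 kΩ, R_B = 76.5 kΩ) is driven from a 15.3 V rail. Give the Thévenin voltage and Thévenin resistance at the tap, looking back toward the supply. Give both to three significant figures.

V_th is the open-circuit tap voltage: 15.3 × 76.5/(270 + 76.5) = 3.38 V.
With the supply zeroed, R_A and R_B appear in parallel from the tap: R_th = R_A‖R_B = (270 × 76.5)/346.5 = 59.6 kΩ.

V_th = 3.38 V, R_th = 59.6 kΩ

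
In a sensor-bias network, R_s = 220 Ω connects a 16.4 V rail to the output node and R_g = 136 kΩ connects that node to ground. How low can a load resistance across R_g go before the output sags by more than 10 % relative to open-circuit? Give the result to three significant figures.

Output resistance R_th = R_s‖R_g = (220 × 136000)/136200 = 219.6 Ω.
The fractional drop is R_th/(R_th + R_L); requiring this ≤ 0.100 gives R_L ≥ R_th(1/0.100 − 1) = 219.6 × 9.000 = 1.98 kΩ.

R_L(min) ≈ 1.98 kΩ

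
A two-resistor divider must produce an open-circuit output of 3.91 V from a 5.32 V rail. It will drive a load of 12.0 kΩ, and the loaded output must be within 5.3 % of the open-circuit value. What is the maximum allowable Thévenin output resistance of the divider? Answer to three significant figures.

Loading drop = R_th/(R_th + R_L) ≤ 0.0530, so R_th ≤ R_L · ε/(1−ε) = 12.0 kΩ × 0.0530/0.9470 = 672 Ω.

R_th ≤ 672 Ω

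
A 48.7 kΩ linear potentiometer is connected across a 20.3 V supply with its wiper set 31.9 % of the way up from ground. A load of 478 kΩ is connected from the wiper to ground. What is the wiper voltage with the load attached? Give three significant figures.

V ≈ 6.34 V

The wiper splits the pot into (1−α)R = 33.16 kΩ above and αR = 15.54 kΩ below.
Lower section ‖ load = 15.05 kΩ.
V_wiper = 20.3 × 15.05/(33.16 + 15.05) = 6.34 V.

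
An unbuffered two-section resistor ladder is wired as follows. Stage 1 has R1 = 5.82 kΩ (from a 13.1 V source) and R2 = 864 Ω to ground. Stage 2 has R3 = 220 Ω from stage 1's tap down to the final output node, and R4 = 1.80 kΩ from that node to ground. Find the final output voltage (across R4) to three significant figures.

V_out ≈ 1.10 V

Stage 2 presents R3+R4 = 2020 Ω as a load on stage 1's tap.
Stage 1's lower leg becomes R2‖(R3+R4) = 605.2 Ω, so V_mid = 13.1 × 605.2/6425 = 1.234 V.
Stage 2 is itself unloaded: V_out = V_mid × R4/(R3+R4) = 1.234 × 1800/2020 = 1.10 V.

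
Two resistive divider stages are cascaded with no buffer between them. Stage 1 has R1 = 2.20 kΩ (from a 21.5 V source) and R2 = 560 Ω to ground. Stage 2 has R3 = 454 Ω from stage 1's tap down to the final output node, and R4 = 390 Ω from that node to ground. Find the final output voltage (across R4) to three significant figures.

V_out ≈ 1.32 V

Stage 2 presents R3+R4 = 844.0 Ω as a load on stage 1's tap.
Stage 1's lower leg becomes R2‖(R3+R4) = 336.6 Ω, so V_mid = 21.5 × 336.6/2537 = 2.853 V.
Stage 2 is itself unloaded: V_out = V_mid × R4/(R3+R4) = 2.853 × 390/844.0 = 1.32 V.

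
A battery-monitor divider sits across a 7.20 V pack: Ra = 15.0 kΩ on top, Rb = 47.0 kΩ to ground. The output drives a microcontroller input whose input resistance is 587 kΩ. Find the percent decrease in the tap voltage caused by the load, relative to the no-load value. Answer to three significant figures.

1.90 %

The divider's output (Thévenin) resistance is Ra‖Rb = 11.37 kΩ.
Fractional drop under load = R_th/(R_th + R_L) = 11.37 / (11.37 + 587) = 0.01900.
So the output falls by 1.90 %.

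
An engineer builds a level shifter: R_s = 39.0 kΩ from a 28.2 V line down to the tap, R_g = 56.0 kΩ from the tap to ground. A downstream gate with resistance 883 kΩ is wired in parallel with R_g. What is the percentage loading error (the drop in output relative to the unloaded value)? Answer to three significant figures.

The divider's output (Thévenin) resistance is R_s‖R_g = 22.99 kΩ.
Fractional drop under load = R_th/(R_th + R_L) = 22.99 / (22.99 + 883) = 0.02537.
So the output falls by 2.54 %.

2.54 %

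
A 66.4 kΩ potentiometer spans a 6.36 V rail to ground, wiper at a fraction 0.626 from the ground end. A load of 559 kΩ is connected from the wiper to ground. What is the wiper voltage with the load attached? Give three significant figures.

V ≈ 3.87 V

The wiper splits the pot into (1−α)R = 24.83 kΩ above and αR = 41.57 kΩ below.
Lower section ‖ load = 38.69 kΩ.
V_wiper = 6.36 × 38.69/(24.83 + 38.69) = 3.87 V.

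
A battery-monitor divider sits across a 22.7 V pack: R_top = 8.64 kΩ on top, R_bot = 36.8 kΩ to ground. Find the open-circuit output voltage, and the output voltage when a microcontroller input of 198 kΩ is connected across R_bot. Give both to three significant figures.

Open-circuit: V = 22.7 × 36.8/(8.64 + 36.8) = 18.4 V.
With the load, R_bot becomes R_bot‖R_L = 31.03 kΩ, so V = 22.7 × 31.03/39.67 = 17.8 V.

Unloaded: 18.4 V; loaded: 17.8 V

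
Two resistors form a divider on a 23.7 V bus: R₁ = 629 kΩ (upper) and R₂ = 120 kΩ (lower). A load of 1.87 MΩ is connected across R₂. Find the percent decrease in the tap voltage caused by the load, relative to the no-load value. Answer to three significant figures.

The divider's output (Thévenin) resistance is R₁‖R₂ = 100.8 kΩ.
Fractional drop under load = R_th/(R_th + R_L) = 100.8 / (100.8 + 1870) = 0.05113.
So the output falls by 5.11 %.

5.11 %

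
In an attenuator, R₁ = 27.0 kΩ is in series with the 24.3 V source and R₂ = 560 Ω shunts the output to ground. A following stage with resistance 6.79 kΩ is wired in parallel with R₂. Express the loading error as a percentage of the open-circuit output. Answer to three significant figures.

The divider's output (Thévenin) resistance is R₁‖R₂ = 548.6 Ω.
Fractional drop under load = R_th/(R_th + R_L) = 548.6 / (548.6 + 6790) = 0.07476.
So the output falls by 7.48 %.

7.48 %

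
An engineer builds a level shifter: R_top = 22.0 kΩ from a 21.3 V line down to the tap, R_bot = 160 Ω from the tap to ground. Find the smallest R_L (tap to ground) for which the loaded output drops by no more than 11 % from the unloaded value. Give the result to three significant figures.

R_L(min) ≈ 1.29 kΩ

Output resistance R_th = R_top‖R_bot = (22000 × 160)/22160 = 158.8 Ω.
The fractional drop is R_th/(R_th + R_L); requiring this ≤ 0.110 gives R_L ≥ R_th(1/0.110 − 1) = 158.8 × 8.091 = 1.29 kΩ.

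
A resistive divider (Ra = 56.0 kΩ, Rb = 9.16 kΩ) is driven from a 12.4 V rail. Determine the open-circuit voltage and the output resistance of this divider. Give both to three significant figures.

V_th = 1.74 V, R_th = 7.87 kΩ

V_th is the open-circuit tap voltage: 12.4 × 9.16/(56.0 + 9.16) = 1.74 V.
With the supply zeroed, Ra and Rb appear in parallel from the tap: R_th = Ra‖Rb = (56.0 × 9.16)/65.16 = 7.87 kΩ.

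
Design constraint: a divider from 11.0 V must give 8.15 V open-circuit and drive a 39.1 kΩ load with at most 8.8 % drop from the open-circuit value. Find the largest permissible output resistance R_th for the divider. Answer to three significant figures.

Loading drop = R_th/(R_th + R_L) ≤ 0.0880, so R_th ≤ R_L · ε/(1−ε) = 39.1 kΩ × 0.0880/0.9120 = 3.77 kΩ.

R_th ≤ 3.77 kΩ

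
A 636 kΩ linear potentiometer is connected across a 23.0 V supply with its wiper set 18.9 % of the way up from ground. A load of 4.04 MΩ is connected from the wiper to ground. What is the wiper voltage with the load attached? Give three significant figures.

The wiper splits the pot into (1−α)R = 515.8 kΩ above and αR = 120.2 kΩ below.
Lower section ‖ load = 116.7 kΩ.
V_wiper = 23.0 × 116.7/(515.8 + 116.7) = 4.24 V.

V ≈ 4.24 V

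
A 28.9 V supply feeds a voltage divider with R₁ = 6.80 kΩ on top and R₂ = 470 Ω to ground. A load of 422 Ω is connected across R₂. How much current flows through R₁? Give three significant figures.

I ≈ 4.12 mA

R₂‖R_L = 222.4 Ω, so the source sees R₁ + R₂‖R_L = 7022 Ω.
I = 28.9 V / 7022 Ω = 4.12 mA.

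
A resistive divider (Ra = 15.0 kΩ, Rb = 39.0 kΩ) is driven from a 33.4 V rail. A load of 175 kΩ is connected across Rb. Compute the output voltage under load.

The load sits in parallel with Rb: Rb‖R_L = (39.0 × 175) / (39.0 + 175) = 31.89 kΩ.
V_out = 33.4 × 31.89 / (15.0 + 31.89) = 33.4 × 31.89/46.89 = 22.7 V.
(Unloaded it would have been 24.1 V.)

V_out ≈ 22.7 V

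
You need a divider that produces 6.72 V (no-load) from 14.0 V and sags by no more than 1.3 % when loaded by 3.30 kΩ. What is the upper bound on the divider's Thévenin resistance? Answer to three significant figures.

Loading drop = R_th/(R_th + R_L) ≤ 0.0130, so R_th ≤ R_L · ε/(1−ε) = 3.30 kΩ × 0.0130/0.9870 = 43.5 Ω.
(Any R1, R2 with R2/(R1+R2) = 0.480 and R1‖R2 ≤ 43.5 Ω will meet the spec.)

R_th ≤ 43.5 Ω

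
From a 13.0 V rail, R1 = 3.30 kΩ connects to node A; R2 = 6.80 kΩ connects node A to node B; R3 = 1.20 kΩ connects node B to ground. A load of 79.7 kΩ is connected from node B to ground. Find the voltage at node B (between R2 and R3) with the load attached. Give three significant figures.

At node B, R3 is in parallel with the load: R3‖R_L = 1.182 kΩ.
Below node A the resistance is R2 + (R3‖R_L) = 7.982 kΩ, so V_A = 13.0 × 7.982/11.28 = 9.198 V.
Then V_B = V_A × (R3‖R_L)/(R2 + R3‖R_L) = 9.198 × 1.182/7.982 = 1.36 V.

V ≈ 1.36 V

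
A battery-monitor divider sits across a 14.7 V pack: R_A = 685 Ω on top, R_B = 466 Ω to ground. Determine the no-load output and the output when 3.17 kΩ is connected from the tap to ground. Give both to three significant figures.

Open-circuit: V = 14.7 × 466/(685 + 466) = 5.95 V.
With the load, R_B becomes R_B‖R_L = 406.3 Ω, so V = 14.7 × 406.3/1091 = 5.47 V.

Unloaded: 5.95 V; loaded: 5.47 V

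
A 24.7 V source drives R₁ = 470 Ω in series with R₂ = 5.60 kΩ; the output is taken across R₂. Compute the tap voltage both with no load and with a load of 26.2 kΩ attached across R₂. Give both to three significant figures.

Open-circuit: V = 24.7 × 5600/(470 + 5600) = 22.8 V.
With the load, R₂ becomes R₂‖R_L = 4614 Ω, so V = 24.7 × 4614/5084 = 22.4 V.

Unloaded: 22.8 V; loaded: 22.4 V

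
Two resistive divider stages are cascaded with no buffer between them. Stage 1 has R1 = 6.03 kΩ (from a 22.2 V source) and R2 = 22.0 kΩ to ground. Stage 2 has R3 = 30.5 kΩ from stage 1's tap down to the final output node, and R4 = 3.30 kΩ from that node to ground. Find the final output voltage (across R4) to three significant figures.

V_out ≈ 1.49 V

Stage 2 presents R3+R4 = 33.80 kΩ as a load on stage 1's tap.
Stage 1's lower leg becomes R2‖(R3+R4) = 13.33 kΩ, so V_mid = 22.2 × 13.33/19.36 = 15.28 V.
Stage 2 is itself unloaded: V_out = V_mid × R4/(R3+R4) = 15.28 × 3.30/33.80 = 1.49 V.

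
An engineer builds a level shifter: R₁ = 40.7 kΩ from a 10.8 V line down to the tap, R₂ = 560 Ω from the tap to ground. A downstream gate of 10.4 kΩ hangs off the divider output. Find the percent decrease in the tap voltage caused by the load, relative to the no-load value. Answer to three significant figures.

The divider's output (Thévenin) resistance is R₁‖R₂ = 552.4 Ω.
Fractional drop under load = R_th/(R_th + R_L) = 552.4 / (552.4 + 10400) = 0.05044.
So the output falls by 5.04 %.

5.04 %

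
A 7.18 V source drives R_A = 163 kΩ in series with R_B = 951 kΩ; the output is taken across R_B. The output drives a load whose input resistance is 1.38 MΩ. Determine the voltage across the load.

V_out ≈ 5.57 V

The load sits in parallel with R_B: R_B‖R_L = (951 × 1380) / (951 + 1380) = 563.0 kΩ.
V_out = 7.18 × 563.0 / (163 + 563.0) = 7.18 × 563.0/726.0 = 5.57 V.
(Unloaded it would have been 6.13 V.)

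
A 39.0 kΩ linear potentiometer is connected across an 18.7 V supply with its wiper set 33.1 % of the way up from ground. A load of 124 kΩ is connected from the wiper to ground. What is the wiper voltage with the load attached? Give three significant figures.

The wiper splits the pot into (1−α)R = 26.09 kΩ above and αR = 12.91 kΩ below.
Lower section ‖ load = 11.69 kΩ.
V_wiper = 18.7 × 11.69/(26.09 + 11.69) = 5.79 V.

V ≈ 5.79 V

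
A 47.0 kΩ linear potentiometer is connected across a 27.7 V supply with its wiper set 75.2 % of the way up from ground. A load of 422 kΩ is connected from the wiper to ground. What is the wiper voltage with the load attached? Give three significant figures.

V ≈ 20.4 V

The wiper splits the pot into (1−α)R = 11.66 kΩ above and αR = 35.34 kΩ below.
Lower section ‖ load = 32.61 kΩ.
V_wiper = 27.7 × 32.61/(11.66 + 32.61) = 20.4 V.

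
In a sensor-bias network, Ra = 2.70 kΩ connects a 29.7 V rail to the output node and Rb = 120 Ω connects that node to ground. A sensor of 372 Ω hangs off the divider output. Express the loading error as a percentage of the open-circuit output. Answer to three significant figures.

23.6 %

The divider's output (Thévenin) resistance is Ra‖Rb = 114.9 Ω.
Fractional drop under load = R_th/(R_th + R_L) = 114.9 / (114.9 + 372) = 0.2360.
So the output falls by 23.6 %.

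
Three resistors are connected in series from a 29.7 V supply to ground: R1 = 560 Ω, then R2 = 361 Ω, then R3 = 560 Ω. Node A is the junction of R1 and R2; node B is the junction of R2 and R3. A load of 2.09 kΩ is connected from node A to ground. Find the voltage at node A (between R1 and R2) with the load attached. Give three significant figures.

V ≈ 15.8 V

Below node A the series string R2+R3 = 921.0 Ω sits in parallel with the 2090 Ω load: 639.3 Ω.
V_A = 29.7 × 639.3/(560 + 639.3) = 15.8 V.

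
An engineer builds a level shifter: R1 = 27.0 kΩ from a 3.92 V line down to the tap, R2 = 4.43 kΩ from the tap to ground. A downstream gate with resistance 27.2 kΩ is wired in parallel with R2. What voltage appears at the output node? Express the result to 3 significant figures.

V_out ≈ 0.485 V

The load sits in parallel with R2: R2‖R_L = (4.43 × 27.2) / (4.43 + 27.2) = 3.810 kΩ.
V_out = 3.92 × 3.810 / (27.0 + 3.810) = 3.92 × 3.810/30.81 = 0.485 V.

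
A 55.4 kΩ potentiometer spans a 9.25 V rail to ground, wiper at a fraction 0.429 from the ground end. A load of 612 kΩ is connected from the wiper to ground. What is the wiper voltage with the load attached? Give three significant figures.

The wiper splits the pot into (1−α)R = 31.63 kΩ above and αR = 23.77 kΩ below.
Lower section ‖ load = 22.88 kΩ.
V_wiper = 9.25 × 22.88/(31.63 + 22.88) = 3.88 V.

V ≈ 3.88 V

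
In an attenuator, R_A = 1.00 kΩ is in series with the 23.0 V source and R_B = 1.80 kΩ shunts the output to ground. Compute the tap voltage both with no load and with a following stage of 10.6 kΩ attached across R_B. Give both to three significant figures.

Unloaded: 14.8 V; loaded: 13.9 V

Open-circuit: V = 23.0 × 1.80/(1.00 + 1.80) = 14.8 V.
With the load, R_B becomes R_B‖R_L = 1.539 kΩ, so V = 23.0 × 1.539/2.539 = 13.9 V.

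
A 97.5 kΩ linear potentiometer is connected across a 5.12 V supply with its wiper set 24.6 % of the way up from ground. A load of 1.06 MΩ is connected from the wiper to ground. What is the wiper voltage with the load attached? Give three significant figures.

The wiper splits the pot into (1−α)R = 73.52 kΩ above and αR = 23.98 kΩ below.
Lower section ‖ load = 23.45 kΩ.
V_wiper = 5.12 × 23.45/(73.52 + 23.45) = 1.24 V.

V ≈ 1.24 V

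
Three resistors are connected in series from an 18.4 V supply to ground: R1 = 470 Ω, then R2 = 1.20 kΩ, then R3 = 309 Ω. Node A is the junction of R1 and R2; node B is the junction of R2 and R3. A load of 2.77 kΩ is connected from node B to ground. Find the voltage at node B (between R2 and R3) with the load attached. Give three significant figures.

At node B, R3 is in parallel with the load: R3‖R_L = 278.0 Ω.
Below node A the resistance is R2 + (R3‖R_L) = 1478 Ω, so V_A = 18.4 × 1478/1948 = 13.96 V.
Then V_B = V_A × (R3‖R_L)/(R2 + R3‖R_L) = 13.96 × 278.0/1478 = 2.63 V.

V ≈ 2.63 V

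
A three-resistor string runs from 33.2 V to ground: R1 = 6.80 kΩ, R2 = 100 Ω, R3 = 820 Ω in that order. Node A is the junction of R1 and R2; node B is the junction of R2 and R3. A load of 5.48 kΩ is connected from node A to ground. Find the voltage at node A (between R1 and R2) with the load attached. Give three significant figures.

V ≈ 3.45 V

Below node A the series string R2+R3 = 920.0 Ω sits in parallel with the 5480 Ω load: 787.8 Ω.
V_A = 33.2 × 787.8/(6800 + 787.8) = 3.45 V.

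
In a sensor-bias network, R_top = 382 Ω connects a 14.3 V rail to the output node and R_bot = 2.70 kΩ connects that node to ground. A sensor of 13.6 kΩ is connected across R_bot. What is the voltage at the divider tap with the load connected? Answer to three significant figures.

The load sits in parallel with R_bot: R_bot‖R_L = (2700 × 13600) / (2700 + 13600) = 2253 Ω.
V_out = 14.3 × 2253 / (382 + 2253) = 14.3 × 2253/2635 = 12.2 V.

V_out ≈ 12.2 V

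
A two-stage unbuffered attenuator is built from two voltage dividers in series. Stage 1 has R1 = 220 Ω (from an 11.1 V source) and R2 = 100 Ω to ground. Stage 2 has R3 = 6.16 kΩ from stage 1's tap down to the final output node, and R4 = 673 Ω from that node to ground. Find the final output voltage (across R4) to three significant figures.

V_out ≈ 0.338 V

Stage 2 presents R3+R4 = 6833 Ω as a load on stage 1's tap.
Stage 1's lower leg becomes R2‖(R3+R4) = 98.56 Ω, so V_mid = 11.1 × 98.56/318.6 = 3.434 V.
Stage 2 is itself unloaded: V_out = V_mid × R4/(R3+R4) = 3.434 × 673/6833 = 0.338 V.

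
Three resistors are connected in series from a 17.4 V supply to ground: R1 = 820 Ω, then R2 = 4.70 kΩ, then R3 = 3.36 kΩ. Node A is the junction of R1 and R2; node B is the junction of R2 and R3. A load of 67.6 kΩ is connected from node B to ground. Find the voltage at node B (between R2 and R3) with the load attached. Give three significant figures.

At node B, R3 is in parallel with the load: R3‖R_L = 3201 Ω.
Below node A the resistance is R2 + (R3‖R_L) = 7901 Ω, so V_A = 17.4 × 7901/8721 = 15.76 V.
Then V_B = V_A × (R3‖R_L)/(R2 + R3‖R_L) = 15.76 × 3201/7901 = 6.39 V.

V ≈ 6.39 V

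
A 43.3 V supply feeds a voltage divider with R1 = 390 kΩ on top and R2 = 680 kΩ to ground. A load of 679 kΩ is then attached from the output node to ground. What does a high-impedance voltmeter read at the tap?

V_out ≈ 20.2 V

The load sits in parallel with R2: R2‖R_L = (680 × 679) / (680 + 679) = 339.7 kΩ.
V_out = 43.3 × 339.7 / (390 + 339.7) = 43.3 × 339.7/729.7 = 20.2 V.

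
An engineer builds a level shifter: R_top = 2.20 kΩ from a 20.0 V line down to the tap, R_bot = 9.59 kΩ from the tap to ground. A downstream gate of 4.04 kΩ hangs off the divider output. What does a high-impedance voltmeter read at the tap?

The load sits in parallel with R_bot: R_bot‖R_L = (9.59 × 4.04) / (9.59 + 4.04) = 2.843 kΩ.
V_out = 20.0 × 2.843 / (2.20 + 2.843) = 20.0 × 2.843/5.043 = 11.3 V.

V_out ≈ 11.3 V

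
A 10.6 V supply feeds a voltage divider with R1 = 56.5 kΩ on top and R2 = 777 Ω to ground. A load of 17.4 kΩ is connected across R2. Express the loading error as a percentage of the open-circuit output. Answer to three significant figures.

4.22 %

The divider's output (Thévenin) resistance is R1‖R2 = 766.5 Ω.
Fractional drop under load = R_th/(R_th + R_L) = 766.5 / (766.5 + 17400) = 0.04219.
So the output falls by 4.22 %.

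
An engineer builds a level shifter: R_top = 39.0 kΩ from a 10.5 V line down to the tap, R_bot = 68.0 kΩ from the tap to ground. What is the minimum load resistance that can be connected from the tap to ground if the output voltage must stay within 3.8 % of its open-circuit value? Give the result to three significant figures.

R_L(min) ≈ 627 kΩ

Output resistance R_th = R_top‖R_bot = (39.0 × 68.0)/107.0 = 24.79 kΩ.
The fractional drop is R_th/(R_th + R_L); requiring this ≤ 0.0380 gives R_L ≥ R_th(1/0.0380 − 1) = 24.79 × 25.32 = 627 kΩ.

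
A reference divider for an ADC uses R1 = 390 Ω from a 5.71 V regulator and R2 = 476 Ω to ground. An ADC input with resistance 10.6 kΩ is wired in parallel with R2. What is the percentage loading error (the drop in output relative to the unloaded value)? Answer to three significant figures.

1.98 %

The divider's output (Thévenin) resistance is R1‖R2 = 214.4 Ω.
Fractional drop under load = R_th/(R_th + R_L) = 214.4 / (214.4 + 10600) = 0.01982.
So the output falls by 1.98 %.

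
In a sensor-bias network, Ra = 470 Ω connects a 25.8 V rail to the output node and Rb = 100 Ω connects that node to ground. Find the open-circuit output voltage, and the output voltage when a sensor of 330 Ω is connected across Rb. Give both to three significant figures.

Unloaded: 4.53 V; loaded: 3.62 V

Open-circuit: V = 25.8 × 100/(470 + 100) = 4.53 V.
With the load, Rb becomes Rb‖R_L = 76.74 Ω, so V = 25.8 × 76.74/546.7 = 3.62 V.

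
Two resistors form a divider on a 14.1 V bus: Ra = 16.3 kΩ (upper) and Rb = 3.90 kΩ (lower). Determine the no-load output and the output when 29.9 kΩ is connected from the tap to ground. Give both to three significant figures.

Unloaded: 2.72 V; loaded: 2.46 V

Open-circuit: V = 14.1 × 3.90/(16.3 + 3.90) = 2.72 V.
With the load, Rb becomes Rb‖R_L = 3.450 kΩ, so V = 14.1 × 3.450/19.75 = 2.46 V.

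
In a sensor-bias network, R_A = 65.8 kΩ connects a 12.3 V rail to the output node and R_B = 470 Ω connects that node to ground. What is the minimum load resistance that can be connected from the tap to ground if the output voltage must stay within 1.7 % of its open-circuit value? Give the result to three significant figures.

Output resistance R_th = R_A‖R_B = (65800 × 470)/66270 = 466.7 Ω.
The fractional drop is R_th/(R_th + R_L); requiring this ≤ 0.0170 gives R_L ≥ R_th(1/0.0170 − 1) = 466.7 × 57.82 = 27.0 kΩ.

R_L(min) ≈ 27.0 kΩ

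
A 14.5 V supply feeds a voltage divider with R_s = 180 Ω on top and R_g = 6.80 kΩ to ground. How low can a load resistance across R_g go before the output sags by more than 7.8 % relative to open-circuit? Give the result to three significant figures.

Output resistance R_th = R_s‖R_g = (180 × 6800)/6980 = 175.4 Ω.
The fractional drop is R_th/(R_th + R_L); requiring this ≤ 0.0780 gives R_L ≥ R_th(1/0.0780 − 1) = 175.4 × 11.82 = 2.07 kΩ.

R_L(min) ≈ 2.07 kΩ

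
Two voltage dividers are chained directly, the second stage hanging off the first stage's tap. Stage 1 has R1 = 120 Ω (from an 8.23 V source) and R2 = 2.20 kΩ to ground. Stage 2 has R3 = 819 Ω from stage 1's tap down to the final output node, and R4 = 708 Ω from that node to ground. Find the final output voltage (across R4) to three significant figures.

Stage 2 presents R3+R4 = 1527 Ω as a load on stage 1's tap.
Stage 1's lower leg becomes R2‖(R3+R4) = 901.4 Ω, so V_mid = 8.23 × 901.4/1021 = 7.263 V.
Stage 2 is itself unloaded: V_out = V_mid × R4/(R3+R4) = 7.263 × 708/1527 = 3.37 V.

V_out ≈ 3.37 V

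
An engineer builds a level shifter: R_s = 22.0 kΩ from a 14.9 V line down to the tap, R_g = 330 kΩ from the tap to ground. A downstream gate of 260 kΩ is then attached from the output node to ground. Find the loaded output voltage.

The load sits in parallel with R_g: R_g‖R_L = (330 × 260) / (330 + 260) = 145.4 kΩ.
V_out = 14.9 × 145.4 / (22.0 + 145.4) = 14.9 × 145.4/167.4 = 12.9 V.

V_out ≈ 12.9 V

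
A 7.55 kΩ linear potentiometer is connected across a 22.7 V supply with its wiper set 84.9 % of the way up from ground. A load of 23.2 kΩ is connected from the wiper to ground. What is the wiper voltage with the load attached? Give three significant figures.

V ≈ 18.5 V

The wiper splits the pot into (1−α)R = 1.140 kΩ above and αR = 6.410 kΩ below.
Lower section ‖ load = 5.022 kΩ.
V_wiper = 22.7 × 5.022/(1.140 + 5.022) = 18.5 V.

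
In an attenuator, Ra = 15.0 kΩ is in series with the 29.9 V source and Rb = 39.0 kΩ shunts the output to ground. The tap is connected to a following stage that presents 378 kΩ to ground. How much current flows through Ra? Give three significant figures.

I ≈ 0.594 mA

Rb‖R_L = 35.35 kΩ, so the source sees Ra + Rb‖R_L = 50.35 kΩ.
I = 29.9 V / 50.35 kΩ = 0.594 mA.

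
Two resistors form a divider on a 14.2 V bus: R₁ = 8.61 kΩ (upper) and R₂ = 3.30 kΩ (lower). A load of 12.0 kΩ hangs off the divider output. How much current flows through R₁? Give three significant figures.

R₂‖R_L = 2.588 kΩ, so the source sees R₁ + R₂‖R_L = 11.20 kΩ.
I = 14.2 V / 11.20 kΩ = 1.27 mA.

I ≈ 1.27 mA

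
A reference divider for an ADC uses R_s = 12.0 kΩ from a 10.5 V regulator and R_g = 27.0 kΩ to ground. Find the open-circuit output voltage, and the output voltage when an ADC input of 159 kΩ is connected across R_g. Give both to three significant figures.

Unloaded: 7.27 V; loaded: 6.91 V

Open-circuit: V = 10.5 × 27.0/(12.0 + 27.0) = 7.27 V.
With the load, R_g becomes R_g‖R_L = 23.08 kΩ, so V = 10.5 × 23.08/35.08 = 6.91 V.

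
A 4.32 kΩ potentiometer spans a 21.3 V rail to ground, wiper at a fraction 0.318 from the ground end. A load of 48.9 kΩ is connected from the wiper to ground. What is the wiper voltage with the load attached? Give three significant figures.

The wiper splits the pot into (1−α)R = 2.946 kΩ above and αR = 1.374 kΩ below.
Lower section ‖ load = 1.336 kΩ.
V_wiper = 21.3 × 1.336/(2.946 + 1.336) = 6.65 V.

V ≈ 6.65 V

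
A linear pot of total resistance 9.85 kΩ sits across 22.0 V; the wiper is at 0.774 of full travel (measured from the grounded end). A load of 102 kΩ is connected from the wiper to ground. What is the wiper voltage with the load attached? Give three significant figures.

V ≈ 16.7 V

The wiper splits the pot into (1−α)R = 2.226 kΩ above and αR = 7.624 kΩ below.
Lower section ‖ load = 7.094 kΩ.
V_wiper = 22.0 × 7.094/(2.226 + 7.094) = 16.7 V.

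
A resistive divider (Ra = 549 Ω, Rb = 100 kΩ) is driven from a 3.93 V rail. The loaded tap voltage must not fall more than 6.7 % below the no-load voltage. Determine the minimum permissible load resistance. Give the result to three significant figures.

Output resistance R_th = Ra‖Rb = (549 × 100000)/100500 = 546.0 Ω.
The fractional drop is R_th/(R_th + R_L); requiring this ≤ 0.0670 gives R_L ≥ R_th(1/0.0670 − 1) = 546.0 × 13.93 = 7.60 kΩ.

R_L(min) ≈ 7.60 kΩ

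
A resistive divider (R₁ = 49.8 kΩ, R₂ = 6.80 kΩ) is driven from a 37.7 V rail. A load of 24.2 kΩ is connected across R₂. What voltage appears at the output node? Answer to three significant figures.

V_out ≈ 3.63 V

The load sits in parallel with R₂: R₂‖R_L = (6.80 × 24.2) / (6.80 + 24.2) = 5.308 kΩ.
V_out = 37.7 × 5.308 / (49.8 + 5.308) = 37.7 × 5.308/55.11 = 3.63 V.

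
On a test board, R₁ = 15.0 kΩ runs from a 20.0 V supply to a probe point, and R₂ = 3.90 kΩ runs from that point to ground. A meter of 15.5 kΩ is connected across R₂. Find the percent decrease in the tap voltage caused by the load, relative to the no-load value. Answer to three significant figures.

16.6 %

Unloaded V = 20.0 × 3.90/18.90 = 4.127 V.
Loaded: R₂‖R_L = 3.116 kΩ, giving V = 20.0 × 3.116/18.12 = 3.440 V.
Drop = (4.127 − 3.440) / 4.127 = 16.6 %.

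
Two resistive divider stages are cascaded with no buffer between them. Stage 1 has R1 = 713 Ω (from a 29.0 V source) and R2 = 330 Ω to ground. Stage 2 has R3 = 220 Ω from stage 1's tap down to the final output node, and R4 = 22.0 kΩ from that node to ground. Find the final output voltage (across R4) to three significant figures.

Stage 2 presents R3+R4 = 22220 Ω as a load on stage 1's tap.
Stage 1's lower leg becomes R2‖(R3+R4) = 325.2 Ω, so V_mid = 29.0 × 325.2/1038 = 9.083 V.
Stage 2 is itself unloaded: V_out = V_mid × R4/(R3+R4) = 9.083 × 22000/22220 = 8.99 V.

V_out ≈ 8.99 V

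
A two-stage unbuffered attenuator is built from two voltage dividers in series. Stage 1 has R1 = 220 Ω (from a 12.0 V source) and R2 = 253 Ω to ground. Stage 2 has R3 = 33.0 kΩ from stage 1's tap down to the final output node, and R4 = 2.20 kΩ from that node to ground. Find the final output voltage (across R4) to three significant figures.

Stage 2 presents R3+R4 = 35200 Ω as a load on stage 1's tap.
Stage 1's lower leg becomes R2‖(R3+R4) = 251.2 Ω, so V_mid = 12.0 × 251.2/471.2 = 6.397 V.
Stage 2 is itself unloaded: V_out = V_mid × R4/(R3+R4) = 6.397 × 2200/35200 = 0.400 V.

V_out ≈ 0.400 V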